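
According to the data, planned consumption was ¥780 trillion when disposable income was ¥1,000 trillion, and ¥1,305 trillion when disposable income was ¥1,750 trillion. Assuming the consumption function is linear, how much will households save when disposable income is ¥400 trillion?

S = 40

MPC = (1305 − 780)/(1750 − 1000) = 525/750 = 0.7
a = 780 − 0.7(1000) = 780 − 700 = 80
C = 80 + 0.7(400) = 360
S = 400 − 360 = 40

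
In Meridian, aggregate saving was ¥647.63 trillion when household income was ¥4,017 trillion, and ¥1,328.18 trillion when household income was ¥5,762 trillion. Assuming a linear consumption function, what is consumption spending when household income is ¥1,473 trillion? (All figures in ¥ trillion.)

C = 1817.53

MPS = ΔS/ΔY = (1328.18 − 647.63)/(5762 − 4017) = 680.55/1745 = 0.39
MPC = 1 − MPS = 0.61
Autonomous saving = 647.63 − 0.39(4017) = -919, so a = 919
C = 919 + 0.61(1473) = 919 + 898.53 = 1817.53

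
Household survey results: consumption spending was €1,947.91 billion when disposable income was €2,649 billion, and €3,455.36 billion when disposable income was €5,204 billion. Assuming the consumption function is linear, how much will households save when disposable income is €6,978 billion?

S = 2475.98

MPC = (3455.36 − 1947.91)/(5204 − 2649) = 1507.45/2555 = 0.59
a = 1947.91 − 0.59(2649) = 1947.91 − 1562.91 = 385
C = 385 + 0.59(6978) = 4502.02
S = 6978 − 4502.02 = 2475.98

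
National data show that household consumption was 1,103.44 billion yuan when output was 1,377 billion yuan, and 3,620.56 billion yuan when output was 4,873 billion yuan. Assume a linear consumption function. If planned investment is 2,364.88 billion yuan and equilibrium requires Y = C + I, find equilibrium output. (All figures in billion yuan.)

Y = 8846

MPC = (3620.56 − 1103.44)/(4873 − 1377) = 2517.12/3496 = 0.72
a = 1103.44 − 0.72(1377) = 112
Equilibrium: Y = 112 + 0.72Y + 2364.88
0.28Y = 2476.88, so Y = 2476.88/0.28 = 8846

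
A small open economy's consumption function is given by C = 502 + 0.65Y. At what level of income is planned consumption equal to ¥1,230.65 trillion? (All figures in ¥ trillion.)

502 + 0.65Y = 1230.65
0.65Y = 728.65, so Y = 728.65/0.65 = 1121

Y = 1121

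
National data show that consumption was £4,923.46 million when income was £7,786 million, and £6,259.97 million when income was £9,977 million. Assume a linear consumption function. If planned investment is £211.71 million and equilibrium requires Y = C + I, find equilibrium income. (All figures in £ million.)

MPC = (6259.97 − 4923.46)/(9977 − 7786) = 1336.51/2191 = 0.61
a = 4923.46 − 0.61(7786) = 174
Equilibrium: Y = 174 + 0.61Y + 211.71
0.39Y = 385.71, so Y = 385.71/0.39 = 989

Y = 989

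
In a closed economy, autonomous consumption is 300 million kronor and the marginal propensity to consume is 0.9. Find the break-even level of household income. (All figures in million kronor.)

Y = 3000

At break-even, C = Y: 300 + 0.9Y = Y
0.1Y = 300, so Y = 300/0.1 = 3000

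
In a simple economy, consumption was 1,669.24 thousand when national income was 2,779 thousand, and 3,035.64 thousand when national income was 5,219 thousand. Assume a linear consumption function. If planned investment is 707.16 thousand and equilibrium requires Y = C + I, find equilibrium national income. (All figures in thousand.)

MPC = (3035.64 − 1669.24)/(5219 − 2779) = 1366.4/2440 = 0.56
a = 1669.24 − 0.56(2779) = 113
Equilibrium: Y = 113 + 0.56Y + 707.16
0.44Y = 820.16, so Y = 820.16/0.44 = 1864

Y = 1864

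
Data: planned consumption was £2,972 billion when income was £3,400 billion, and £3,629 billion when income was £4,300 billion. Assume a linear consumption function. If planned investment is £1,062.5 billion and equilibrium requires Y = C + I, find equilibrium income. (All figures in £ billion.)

Y = 5750

MPC = (3629 − 2972)/(4300 − 3400) = 657/900 = 0.73
a = 2972 − 0.73(3400) = 490
Equilibrium: Y = 490 + 0.73Y + 1062.5
0.27Y = 1552.5, so Y = 1552.5/0.27 = 5750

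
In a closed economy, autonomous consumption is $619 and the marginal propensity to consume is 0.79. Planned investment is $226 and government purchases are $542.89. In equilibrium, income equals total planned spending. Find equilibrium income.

Y = 6609

Y = C + I + G = 619 + 0.79Y + 226 + 542.89
Y − 0.79Y = 1387.89
0.21Y = 1387.89, so Y = 1387.89/0.21 = 6609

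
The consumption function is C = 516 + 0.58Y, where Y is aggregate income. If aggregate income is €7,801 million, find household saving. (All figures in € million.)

C = 516 + 0.58(7801) = 516 + 4524.58 = 5040.58
S = Y − C = 7801 − 5040.58 = 2760.42

S = 2760.42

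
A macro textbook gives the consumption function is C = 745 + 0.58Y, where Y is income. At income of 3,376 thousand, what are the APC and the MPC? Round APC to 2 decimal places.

MPC = 0.58 (the slope of the consumption function)
C = 745 + 0.58(3376) = 2703.08, so APC = 2703.08/3376 = 0.80

APC = 0.80; MPC = 0.58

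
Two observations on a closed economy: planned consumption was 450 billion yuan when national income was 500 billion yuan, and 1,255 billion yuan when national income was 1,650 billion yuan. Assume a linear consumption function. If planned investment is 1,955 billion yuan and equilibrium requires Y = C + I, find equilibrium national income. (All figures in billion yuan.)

MPC = (1255 − 450)/(1650 − 500) = 805/1150 = 0.7
a = 450 − 0.7(500) = 100
Equilibrium: Y = 100 + 0.7Y + 1955
0.3Y = 2055, so Y = 2055/0.3 = 6850

Y = 6850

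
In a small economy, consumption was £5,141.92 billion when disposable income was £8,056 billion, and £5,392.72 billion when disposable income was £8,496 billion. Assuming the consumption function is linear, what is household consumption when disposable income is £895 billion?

C = 1060.15

MPC = (5392.72 − 5141.92)/(8496 − 8056) = 250.8/440 = 0.57
a = 5141.92 − 0.57(8056) = 5141.92 − 4591.92 = 550
C = 550 + 0.57(895) = 550 + 510.15 = 1060.15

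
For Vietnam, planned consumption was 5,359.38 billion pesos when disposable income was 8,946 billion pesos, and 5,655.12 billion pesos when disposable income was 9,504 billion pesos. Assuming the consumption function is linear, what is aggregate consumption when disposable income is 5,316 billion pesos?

MPC = (5655.12 − 5359.38)/(9504 − 8946) = 295.74/558 = 0.53
a = 5359.38 − 0.53(8946) = 5359.38 − 4741.38 = 618
C = 618 + 0.53(5316) = 618 + 2817.48 = 3435.48

C = 3435.48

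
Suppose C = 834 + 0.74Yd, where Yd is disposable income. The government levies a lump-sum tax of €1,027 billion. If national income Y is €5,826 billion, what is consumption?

Yd = Y − T = 5826 − 1027 = 4799
C = 834 + 0.74(4799) = 834 + 3551.26 = 4385.26

C = 4385.26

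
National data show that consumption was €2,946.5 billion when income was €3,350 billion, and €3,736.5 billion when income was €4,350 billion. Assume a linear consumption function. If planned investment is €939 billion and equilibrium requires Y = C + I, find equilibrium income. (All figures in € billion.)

MPC = (3736.5 − 2946.5)/(4350 − 3350) = 790/1000 = 0.79
a = 2946.5 − 0.79(3350) = 300
Equilibrium: Y = 300 + 0.79Y + 939
0.21Y = 1239, so Y = 1239/0.21 = 5900

Y = 5900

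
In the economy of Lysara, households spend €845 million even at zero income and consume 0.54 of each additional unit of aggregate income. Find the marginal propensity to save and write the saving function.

MPS = 0.46; S = -845 + 0.46Y

MPS = 1 − MPC = 1 − 0.54 = 0.46
S = Y − C = -845 + 0.46Y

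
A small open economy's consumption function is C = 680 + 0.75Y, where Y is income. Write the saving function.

S = Y − C = Y − (680 + 0.75Y) = -680 + (1 − 0.75)Y

S = -680 + 0.25Y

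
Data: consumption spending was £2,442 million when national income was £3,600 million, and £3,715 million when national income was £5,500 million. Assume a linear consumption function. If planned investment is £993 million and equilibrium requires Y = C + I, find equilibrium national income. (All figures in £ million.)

Y = 3100

MPC = (3715 − 2442)/(5500 − 3600) = 1273/1900 = 0.67
a = 2442 − 0.67(3600) = 30
Equilibrium: Y = 30 + 0.67Y + 993
0.33Y = 1023, so Y = 1023/0.33 = 3100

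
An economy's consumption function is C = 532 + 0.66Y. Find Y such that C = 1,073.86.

532 + 0.66Y = 1073.86
0.66Y = 541.86, so Y = 541.86/0.66 = 821

Y = 821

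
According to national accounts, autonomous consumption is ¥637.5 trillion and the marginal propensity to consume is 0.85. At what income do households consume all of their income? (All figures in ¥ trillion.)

Y = 4250

At break-even, C = Y: 637.5 + 0.85Y = Y
0.15Y = 637.5, so Y = 637.5/0.15 = 4250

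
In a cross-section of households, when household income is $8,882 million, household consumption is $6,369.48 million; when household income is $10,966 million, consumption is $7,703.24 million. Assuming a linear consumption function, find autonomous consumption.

MPC = ΔC/ΔY = (7703.24 − 6369.48)/(10966 − 8882) = 1333.76/2084 = 0.64
a = C − MPC·Y = 6369.48 − 0.64(8882) = 6369.48 − 5684.48 = 685

a = 685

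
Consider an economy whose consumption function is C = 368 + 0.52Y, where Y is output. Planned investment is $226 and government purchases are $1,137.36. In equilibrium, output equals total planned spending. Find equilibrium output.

Y = C + I + G = 368 + 0.52Y + 226 + 1137.36
Y − 0.52Y = 1731.36
0.48Y = 1731.36, so Y = 1731.36/0.48 = 3607

Y = 3607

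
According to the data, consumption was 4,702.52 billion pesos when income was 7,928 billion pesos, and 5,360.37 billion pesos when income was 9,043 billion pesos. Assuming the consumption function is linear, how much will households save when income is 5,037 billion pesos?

S = 2040.17

MPC = (5360.37 − 4702.52)/(9043 − 7928) = 657.85/1115 = 0.59
a = 4702.52 − 0.59(7928) = 4702.52 − 4677.52 = 25
C = 25 + 0.59(5037) = 2996.83
S = 5037 − 2996.83 = 2040.17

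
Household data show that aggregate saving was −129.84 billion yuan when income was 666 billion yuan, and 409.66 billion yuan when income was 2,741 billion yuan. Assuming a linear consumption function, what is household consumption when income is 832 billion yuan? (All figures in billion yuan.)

C = 918.68

MPS = ΔS/ΔY = (409.66 − (-129.84))/(2741 − 666) = 539.5/2075 = 0.26
MPC = 1 − MPS = 0.74
Autonomous saving = -129.84 − 0.26(666) = -303, so a = 303
C = 303 + 0.74(832) = 303 + 615.68 = 918.68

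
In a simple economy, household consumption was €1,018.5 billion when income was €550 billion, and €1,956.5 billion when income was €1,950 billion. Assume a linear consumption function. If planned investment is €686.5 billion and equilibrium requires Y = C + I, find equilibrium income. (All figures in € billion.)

Y = 4050

MPC = (1956.5 − 1018.5)/(1950 − 550) = 938/1400 = 0.67
a = 1018.5 − 0.67(550) = 650
Equilibrium: Y = 650 + 0.67Y + 686.5
0.33Y = 1336.5, so Y = 1336.5/0.33 = 4050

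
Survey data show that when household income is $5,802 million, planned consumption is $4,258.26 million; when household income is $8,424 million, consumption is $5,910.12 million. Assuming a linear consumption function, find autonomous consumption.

MPC = ΔC/ΔY = (5910.12 − 4258.26)/(8424 − 5802) = 1651.86/2622 = 0.63
a = C − MPC·Y = 4258.26 − 0.63(5802) = 4258.26 − 3655.26 = 603

a = 603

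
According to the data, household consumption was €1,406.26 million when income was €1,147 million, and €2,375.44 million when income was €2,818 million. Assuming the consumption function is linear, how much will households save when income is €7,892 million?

MPC = (2375.44 − 1406.26)/(2818 − 1147) = 969.18/1671 = 0.58
a = 1406.26 − 0.58(1147) = 1406.26 − 665.26 = 741
C = 741 + 0.58(7892) = 5318.36
S = 7892 − 5318.36 = 2573.64

S = 2573.64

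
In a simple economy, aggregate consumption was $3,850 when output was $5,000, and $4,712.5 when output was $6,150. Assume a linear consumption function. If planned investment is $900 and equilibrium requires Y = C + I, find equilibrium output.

MPC = (4712.5 − 3850)/(6150 − 5000) = 862.5/1150 = 0.75
a = 3850 − 0.75(5000) = 100
Equilibrium: Y = 100 + 0.75Y + 900
0.25Y = 1000, so Y = 1000/0.25 = 4000

Y = 4000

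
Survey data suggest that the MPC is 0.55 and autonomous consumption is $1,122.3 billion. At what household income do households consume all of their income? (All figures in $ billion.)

Y = 2494

At break-even, C = Y: 1122.3 + 0.55Y = Y
0.45Y = 1122.3, so Y = 1122.3/0.45 = 2494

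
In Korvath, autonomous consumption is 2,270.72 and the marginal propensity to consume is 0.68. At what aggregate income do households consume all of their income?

Y = 7096

At break-even, C = Y: 2270.72 + 0.68Y = Y
0.32Y = 2270.72, so Y = 2270.72/0.32 = 7096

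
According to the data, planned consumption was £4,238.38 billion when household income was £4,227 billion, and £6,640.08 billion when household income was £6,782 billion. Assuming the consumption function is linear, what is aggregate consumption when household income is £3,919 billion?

MPC = (6640.08 − 4238.38)/(6782 − 4227) = 2401.7/2555 = 0.94
a = 4238.38 − 0.94(4227) = 4238.38 − 3973.38 = 265
C = 265 + 0.94(3919) = 265 + 3683.86 = 3948.86

C = 3948.86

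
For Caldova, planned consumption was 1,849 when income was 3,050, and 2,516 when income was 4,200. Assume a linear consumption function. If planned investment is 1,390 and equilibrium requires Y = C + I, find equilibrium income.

Y = 3500

MPC = (2516 − 1849)/(4200 − 3050) = 667/1150 = 0.58
a = 1849 − 0.58(3050) = 80
Equilibrium: Y = 80 + 0.58Y + 1390
0.42Y = 1470, so Y = 1470/0.42 = 3500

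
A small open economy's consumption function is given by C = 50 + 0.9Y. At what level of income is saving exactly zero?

At break-even, C = Y: 50 + 0.9Y = Y
0.1Y = 50, so Y = 50/0.1 = 500

Y = 500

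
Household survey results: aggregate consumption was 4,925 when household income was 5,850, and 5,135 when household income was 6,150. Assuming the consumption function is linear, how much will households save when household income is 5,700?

MPC = (5135 − 4925)/(6150 − 5850) = 210/300 = 0.7
a = 4925 − 0.7(5850) = 4925 − 4095 = 830
C = 830 + 0.7(5700) = 4820
S = 5700 − 4820 = 880

S = 880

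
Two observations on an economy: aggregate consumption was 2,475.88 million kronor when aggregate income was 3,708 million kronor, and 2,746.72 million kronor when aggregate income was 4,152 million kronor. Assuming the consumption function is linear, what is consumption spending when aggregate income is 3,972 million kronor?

MPC = (2746.72 − 2475.88)/(4152 − 3708) = 270.84/444 = 0.61
a = 2475.88 − 0.61(3708) = 2475.88 − 2261.88 = 214
C = 214 + 0.61(3972) = 214 + 2422.92 = 2636.92

C = 2636.92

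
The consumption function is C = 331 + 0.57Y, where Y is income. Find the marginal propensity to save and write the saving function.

MPS = 0.43; S = -331 + 0.43Y

MPS = 1 − MPC = 1 − 0.57 = 0.43
S = Y − C = -331 + 0.43Y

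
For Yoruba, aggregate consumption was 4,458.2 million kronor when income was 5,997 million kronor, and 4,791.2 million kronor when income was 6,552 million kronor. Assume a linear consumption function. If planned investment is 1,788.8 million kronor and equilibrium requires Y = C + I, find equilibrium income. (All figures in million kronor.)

Y = 6622

MPC = (4791.2 − 4458.2)/(6552 − 5997) = 333/555 = 0.6
a = 4458.2 − 0.6(5997) = 860
Equilibrium: Y = 860 + 0.6Y + 1788.8
0.4Y = 2648.8, so Y = 2648.8/0.4 = 6622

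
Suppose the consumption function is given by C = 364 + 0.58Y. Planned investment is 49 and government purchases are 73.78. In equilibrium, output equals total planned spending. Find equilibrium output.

Y = C + I + G = 364 + 0.58Y + 49 + 73.78
Y − 0.58Y = 486.78
0.42Y = 486.78, so Y = 486.78/0.42 = 1159

Y = 1159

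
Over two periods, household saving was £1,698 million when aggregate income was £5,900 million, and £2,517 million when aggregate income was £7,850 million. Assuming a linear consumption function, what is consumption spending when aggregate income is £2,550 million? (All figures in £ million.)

MPS = ΔS/ΔY = (2517 − 1698)/(7850 − 5900) = 819/1950 = 0.42
MPC = 1 − MPS = 0.58
Autonomous saving = 1698 − 0.42(5900) = -780, so a = 780
C = 780 + 0.58(2550) = 780 + 1479 = 2259

C = 2259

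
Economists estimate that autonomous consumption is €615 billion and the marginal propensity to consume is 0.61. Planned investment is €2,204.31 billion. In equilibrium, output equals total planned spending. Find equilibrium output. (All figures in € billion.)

Y = 7229

Y = C + I = 615 + 0.61Y + 2204.31
Y − 0.61Y = 2819.31
0.39Y = 2819.31, so Y = 2819.31/0.39 = 7229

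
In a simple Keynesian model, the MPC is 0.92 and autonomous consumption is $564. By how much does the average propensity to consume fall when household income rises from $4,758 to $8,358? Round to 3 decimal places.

At Y = 4758: C = 564 + 0.92(4758) = 4941.36, APC = 4941.36/4758 = 1.0385
At Y = 8358: C = 8253.36, APC = 8253.36/8358 = 0.9875
Fall in APC = 1.0385 − 0.9875 = 0.051

ΔAPC = 0.051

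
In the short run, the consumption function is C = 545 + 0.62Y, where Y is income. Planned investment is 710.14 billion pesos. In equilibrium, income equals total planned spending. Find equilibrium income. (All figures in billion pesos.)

Y = 3303

Y = C + I = 545 + 0.62Y + 710.14
Y − 0.62Y = 1255.14
0.38Y = 1255.14, so Y = 1255.14/0.38 = 3303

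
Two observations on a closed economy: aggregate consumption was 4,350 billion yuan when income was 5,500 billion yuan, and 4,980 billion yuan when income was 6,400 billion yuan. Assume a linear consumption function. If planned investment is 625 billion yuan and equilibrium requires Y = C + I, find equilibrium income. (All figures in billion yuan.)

Y = 3750

MPC = (4980 − 4350)/(6400 − 5500) = 630/900 = 0.7
a = 4350 − 0.7(5500) = 500
Equilibrium: Y = 500 + 0.7Y + 625
0.3Y = 1125, so Y = 1125/0.3 = 3750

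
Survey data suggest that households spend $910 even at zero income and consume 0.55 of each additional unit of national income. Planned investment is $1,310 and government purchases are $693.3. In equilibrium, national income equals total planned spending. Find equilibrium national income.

Y = C + I + G = 910 + 0.55Y + 1310 + 693.3
Y − 0.55Y = 2913.3
0.45Y = 2913.3, so Y = 2913.3/0.45 = 6474

Y = 6474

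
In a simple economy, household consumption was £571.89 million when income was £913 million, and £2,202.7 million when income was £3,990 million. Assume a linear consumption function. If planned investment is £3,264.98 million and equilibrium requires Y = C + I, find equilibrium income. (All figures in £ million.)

MPC = (2202.7 − 571.89)/(3990 − 913) = 1630.81/3077 = 0.53
a = 571.89 − 0.53(913) = 88
Equilibrium: Y = 88 + 0.53Y + 3264.98
0.47Y = 3352.98, so Y = 3352.98/0.47 = 7134

Y = 7134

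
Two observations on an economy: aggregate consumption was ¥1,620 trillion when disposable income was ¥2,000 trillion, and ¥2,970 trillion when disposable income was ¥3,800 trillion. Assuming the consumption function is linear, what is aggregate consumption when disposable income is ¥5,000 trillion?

MPC = (2970 − 1620)/(3800 − 2000) = 1350/1800 = 0.75
a = 1620 − 0.75(2000) = 1620 − 1500 = 120
C = 120 + 0.75(5000) = 120 + 3750 = 3870

C = 3870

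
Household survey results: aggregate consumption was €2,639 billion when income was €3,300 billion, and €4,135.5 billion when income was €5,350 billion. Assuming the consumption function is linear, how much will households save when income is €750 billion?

S = -27.5

MPC = (4135.5 − 2639)/(5350 − 3300) = 1496.5/2050 = 0.73
a = 2639 − 0.73(3300) = 2639 − 2409 = 230
C = 230 + 0.73(750) = 777.5
S = 750 − 777.5 = -27.5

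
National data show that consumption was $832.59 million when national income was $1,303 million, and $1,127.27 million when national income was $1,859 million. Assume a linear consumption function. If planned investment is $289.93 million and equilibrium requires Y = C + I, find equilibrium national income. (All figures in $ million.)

MPC = (1127.27 − 832.59)/(1859 − 1303) = 294.68/556 = 0.53
a = 832.59 − 0.53(1303) = 142
Equilibrium: Y = 142 + 0.53Y + 289.93
0.47Y = 431.93, so Y = 431.93/0.47 = 919

Y = 919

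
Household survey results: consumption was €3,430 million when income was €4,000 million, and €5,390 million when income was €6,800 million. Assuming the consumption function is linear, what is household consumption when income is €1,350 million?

C = 1575

MPC = (5390 − 3430)/(6800 − 4000) = 1960/2800 = 0.7
a = 3430 − 0.7(4000) = 3430 − 2800 = 630
C = 630 + 0.7(1350) = 630 + 945 = 1575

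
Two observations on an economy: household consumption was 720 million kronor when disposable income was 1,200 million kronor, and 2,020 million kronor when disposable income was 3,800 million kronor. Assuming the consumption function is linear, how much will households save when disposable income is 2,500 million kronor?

S = 1130

MPC = (2020 − 720)/(3800 − 1200) = 1300/2600 = 0.5
a = 720 − 0.5(1200) = 720 − 600 = 120
C = 120 + 0.5(2500) = 1370
S = 2500 − 1370 = 1130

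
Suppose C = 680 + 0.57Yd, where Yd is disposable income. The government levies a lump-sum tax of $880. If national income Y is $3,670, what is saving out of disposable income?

Yd = Y − T = 3670 − 880 = 2790
C = 680 + 0.57(2790) = 680 + 1590.3 = 2270.3
S = Yd − C = 2790 − 2270.3 = 519.7

S = 519.7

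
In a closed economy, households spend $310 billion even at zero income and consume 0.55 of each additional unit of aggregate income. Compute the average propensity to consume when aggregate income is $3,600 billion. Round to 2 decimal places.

C = 310 + 0.55(3600) = 2290
APC = C/Y = 2290/3600 = 0.64

APC = 0.64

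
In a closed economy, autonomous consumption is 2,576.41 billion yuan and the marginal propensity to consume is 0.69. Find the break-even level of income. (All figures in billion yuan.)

At break-even, C = Y: 2576.41 + 0.69Y = Y
0.31Y = 2576.41, so Y = 2576.41/0.31 = 8311

Y = 8311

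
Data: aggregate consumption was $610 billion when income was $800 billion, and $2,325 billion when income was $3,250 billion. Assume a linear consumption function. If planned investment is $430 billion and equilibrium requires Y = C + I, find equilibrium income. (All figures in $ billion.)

Y = 1600

MPC = (2325 − 610)/(3250 − 800) = 1715/2450 = 0.7
a = 610 − 0.7(800) = 50
Equilibrium: Y = 50 + 0.7Y + 430
0.3Y = 480, so Y = 480/0.3 = 1600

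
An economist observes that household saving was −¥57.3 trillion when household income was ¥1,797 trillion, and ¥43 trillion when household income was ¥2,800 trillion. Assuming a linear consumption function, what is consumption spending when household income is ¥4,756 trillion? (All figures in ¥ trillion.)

C = 4517.4

MPS = ΔS/ΔY = (43 − (-57.3))/(2800 − 1797) = 100.3/1003 = 0.1
MPC = 1 − MPS = 0.9
Autonomous saving = -57.3 − 0.1(1797) = -237, so a = 237
C = 237 + 0.9(4756) = 237 + 4280.4 = 4517.4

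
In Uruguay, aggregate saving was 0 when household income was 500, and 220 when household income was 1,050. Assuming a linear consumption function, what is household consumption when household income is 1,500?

MPS = ΔS/ΔY = (220 − 0)/(1050 − 500) = 220/550 = 0.4
MPC = 1 − MPS = 0.6
Autonomous saving = 0 − 0.4(500) = -200, so a = 200
C = 200 + 0.6(1500) = 200 + 900 = 1100

C = 1100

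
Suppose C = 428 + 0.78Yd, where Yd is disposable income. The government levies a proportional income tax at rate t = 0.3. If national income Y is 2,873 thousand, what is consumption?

C = 1996.658

Yd = (1 − 0.3)(2873) = 0.7(2873) = 2011.1
C = 428 + 0.78(2011.1) = 428 + 1568.658 = 1996.658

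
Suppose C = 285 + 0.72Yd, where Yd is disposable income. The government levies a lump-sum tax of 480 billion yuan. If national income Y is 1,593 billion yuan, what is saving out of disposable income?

Yd = Y − T = 1593 − 480 = 1113
C = 285 + 0.72(1113) = 285 + 801.36 = 1086.36
S = Yd − C = 1113 − 1086.36 = 26.64

S = 26.64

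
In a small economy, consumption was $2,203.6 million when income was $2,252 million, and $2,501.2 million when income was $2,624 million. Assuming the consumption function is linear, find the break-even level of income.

Y = 2010

MPC = (2501.2 − 2203.6)/(2624 − 2252) = 297.6/372 = 0.8
a = 2203.6 − 0.8(2252) = 2203.6 − 1801.6 = 402
Break-even: Y = a/(1−MPC) = 402/0.2 = 2010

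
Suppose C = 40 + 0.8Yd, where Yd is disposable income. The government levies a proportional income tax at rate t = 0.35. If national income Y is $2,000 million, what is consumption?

Yd = (1 − 0.35)(2000) = 0.65(2000) = 1300
C = 40 + 0.8(1300) = 40 + 1040 = 1080

C = 1080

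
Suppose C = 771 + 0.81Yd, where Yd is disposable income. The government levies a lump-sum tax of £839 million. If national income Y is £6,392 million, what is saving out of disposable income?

Yd = Y − T = 6392 − 839 = 5553
C = 771 + 0.81(5553) = 771 + 4497.93 = 5268.93
S = Yd − C = 5553 − 5268.93 = 284.07

S = 284.07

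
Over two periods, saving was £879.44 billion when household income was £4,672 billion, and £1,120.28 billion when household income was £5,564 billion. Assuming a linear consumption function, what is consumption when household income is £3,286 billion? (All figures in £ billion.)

MPS = ΔS/ΔY = (1120.28 − 879.44)/(5564 − 4672) = 240.84/892 = 0.27
MPC = 1 − MPS = 0.73
Autonomous saving = 879.44 − 0.27(4672) = -382, so a = 382
C = 382 + 0.73(3286) = 382 + 2398.78 = 2780.78

C = 2780.78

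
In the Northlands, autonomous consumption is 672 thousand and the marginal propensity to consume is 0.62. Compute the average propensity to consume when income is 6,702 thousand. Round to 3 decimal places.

C = 672 + 0.62(6702) = 4827.24
APC = C/Y = 4827.24/6702 = 0.720

APC = 0.720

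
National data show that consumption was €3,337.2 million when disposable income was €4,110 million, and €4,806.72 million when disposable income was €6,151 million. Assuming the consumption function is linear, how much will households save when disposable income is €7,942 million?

S = 1845.76

MPC = (4806.72 − 3337.2)/(6151 − 4110) = 1469.52/2041 = 0.72
a = 3337.2 − 0.72(4110) = 3337.2 − 2959.2 = 378
C = 378 + 0.72(7942) = 6096.24
S = 7942 − 6096.24 = 1845.76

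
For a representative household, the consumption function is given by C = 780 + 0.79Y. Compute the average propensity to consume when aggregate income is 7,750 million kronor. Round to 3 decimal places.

C = 780 + 0.79(7750) = 6902.5
APC = C/Y = 6902.5/7750 = 0.891

APC = 0.891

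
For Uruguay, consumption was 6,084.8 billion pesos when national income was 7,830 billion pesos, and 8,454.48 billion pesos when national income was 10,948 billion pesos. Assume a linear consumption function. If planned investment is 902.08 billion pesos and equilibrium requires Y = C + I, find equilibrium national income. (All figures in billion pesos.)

MPC = (8454.48 − 6084.8)/(10948 − 7830) = 2369.68/3118 = 0.76
a = 6084.8 − 0.76(7830) = 134
Equilibrium: Y = 134 + 0.76Y + 902.08
0.24Y = 1036.08, so Y = 1036.08/0.24 = 4317

Y = 4317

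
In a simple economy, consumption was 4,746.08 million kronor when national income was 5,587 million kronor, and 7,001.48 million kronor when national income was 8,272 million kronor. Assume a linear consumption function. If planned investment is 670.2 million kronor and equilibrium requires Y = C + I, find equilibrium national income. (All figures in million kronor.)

MPC = (7001.48 − 4746.08)/(8272 − 5587) = 2255.4/2685 = 0.84
a = 4746.08 − 0.84(5587) = 53
Equilibrium: Y = 53 + 0.84Y + 670.2
0.16Y = 723.2, so Y = 723.2/0.16 = 4520

Y = 4520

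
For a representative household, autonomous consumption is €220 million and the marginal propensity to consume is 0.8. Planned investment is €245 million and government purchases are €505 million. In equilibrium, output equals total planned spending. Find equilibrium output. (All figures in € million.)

Y = 4850

Y = C + I + G = 220 + 0.8Y + 245 + 505
Y − 0.8Y = 970
0.2Y = 970, so Y = 970/0.2 = 4850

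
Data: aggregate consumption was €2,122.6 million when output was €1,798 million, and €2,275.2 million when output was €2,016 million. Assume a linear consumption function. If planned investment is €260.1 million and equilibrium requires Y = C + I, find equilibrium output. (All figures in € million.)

MPC = (2275.2 − 2122.6)/(2016 − 1798) = 152.6/218 = 0.7
a = 2122.6 − 0.7(1798) = 864
Equilibrium: Y = 864 + 0.7Y + 260.1
0.3Y = 1124.1, so Y = 1124.1/0.3 = 3747

Y = 3747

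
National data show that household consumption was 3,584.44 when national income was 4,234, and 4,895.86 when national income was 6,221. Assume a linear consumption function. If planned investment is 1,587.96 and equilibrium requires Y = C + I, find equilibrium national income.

Y = 6994

MPC = (4895.86 − 3584.44)/(6221 − 4234) = 1311.42/1987 = 0.66
a = 3584.44 − 0.66(4234) = 790
Equilibrium: Y = 790 + 0.66Y + 1587.96
0.34Y = 2377.96, so Y = 2377.96/0.34 = 6994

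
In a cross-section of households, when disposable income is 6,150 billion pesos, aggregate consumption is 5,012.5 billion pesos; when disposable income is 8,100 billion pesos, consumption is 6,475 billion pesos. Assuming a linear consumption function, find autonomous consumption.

MPC = ΔC/ΔY = (6475 − 5012.5)/(8100 − 6150) = 1462.5/1950 = 0.75
a = C − MPC·Y = 5012.5 − 0.75(6150) = 5012.5 − 4612.5 = 400

a = 400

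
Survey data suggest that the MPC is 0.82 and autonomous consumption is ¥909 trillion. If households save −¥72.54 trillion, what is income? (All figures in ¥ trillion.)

Y = 4647

S = Y − C = -909 + 0.18Y
-909 + 0.18Y = -72.54, so 0.18Y = 836.46 and Y = 4647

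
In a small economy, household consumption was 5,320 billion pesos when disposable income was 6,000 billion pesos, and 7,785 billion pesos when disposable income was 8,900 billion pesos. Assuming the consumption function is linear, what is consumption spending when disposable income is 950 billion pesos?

C = 1027.5

MPC = (7785 − 5320)/(8900 − 6000) = 2465/2900 = 0.85
a = 5320 − 0.85(6000) = 5320 − 5100 = 220
C = 220 + 0.85(950) = 220 + 807.5 = 1027.5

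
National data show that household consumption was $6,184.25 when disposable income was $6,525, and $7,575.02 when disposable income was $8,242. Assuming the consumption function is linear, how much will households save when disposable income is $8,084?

MPC = (7575.02 − 6184.25)/(8242 − 6525) = 1390.77/1717 = 0.81
a = 6184.25 − 0.81(6525) = 6184.25 − 5285.25 = 899
C = 899 + 0.81(8084) = 7447.04
S = 8084 − 7447.04 = 636.96

S = 636.96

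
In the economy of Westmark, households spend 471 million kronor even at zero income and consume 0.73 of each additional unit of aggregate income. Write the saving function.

S = Y − C = Y − (471 + 0.73Y) = -471 + (1 − 0.73)Y

S = -471 + 0.27Y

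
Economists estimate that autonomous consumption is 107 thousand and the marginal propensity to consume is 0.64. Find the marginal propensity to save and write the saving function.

MPS = 1 − MPC = 1 − 0.64 = 0.36
S = Y − C = -107 + 0.36Y

MPS = 0.36; S = -107 + 0.36Y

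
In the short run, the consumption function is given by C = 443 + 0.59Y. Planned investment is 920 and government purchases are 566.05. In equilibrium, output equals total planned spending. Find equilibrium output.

Y = C + I + G = 443 + 0.59Y + 920 + 566.05
Y − 0.59Y = 1929.05
0.41Y = 1929.05, so Y = 1929.05/0.41 = 4705

Y = 4705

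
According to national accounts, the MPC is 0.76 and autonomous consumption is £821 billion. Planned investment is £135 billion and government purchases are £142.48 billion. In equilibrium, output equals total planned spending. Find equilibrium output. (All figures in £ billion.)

Y = 4577

Y = C + I + G = 821 + 0.76Y + 135 + 142.48
Y − 0.76Y = 1098.48
0.24Y = 1098.48, so Y = 1098.48/0.24 = 4577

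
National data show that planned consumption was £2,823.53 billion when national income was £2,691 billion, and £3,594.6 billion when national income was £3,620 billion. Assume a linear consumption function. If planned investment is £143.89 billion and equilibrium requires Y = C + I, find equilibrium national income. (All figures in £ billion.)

Y = 4317

MPC = (3594.6 − 2823.53)/(3620 − 2691) = 771.07/929 = 0.83
a = 2823.53 − 0.83(2691) = 590
Equilibrium: Y = 590 + 0.83Y + 143.89
0.17Y = 733.89, so Y = 733.89/0.17 = 4317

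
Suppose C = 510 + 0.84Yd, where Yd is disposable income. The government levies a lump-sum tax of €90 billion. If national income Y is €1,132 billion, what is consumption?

Yd = Y − T = 1132 − 90 = 1042
C = 510 + 0.84(1042) = 510 + 875.28 = 1385.28

C = 1385.28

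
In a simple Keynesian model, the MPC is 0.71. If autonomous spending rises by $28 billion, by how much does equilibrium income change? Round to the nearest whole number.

The multiplier is 1/(1 − MPC) = 1/0.29.
ΔY = 28/0.29 = 96.55 ≈ 97

ΔY ≈ 97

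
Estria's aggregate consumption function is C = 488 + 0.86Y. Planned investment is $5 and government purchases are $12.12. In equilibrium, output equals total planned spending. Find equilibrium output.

Y = C + I + G = 488 + 0.86Y + 5 + 12.12
Y − 0.86Y = 505.12
0.14Y = 505.12, so Y = 505.12/0.14 = 3608

Y = 3608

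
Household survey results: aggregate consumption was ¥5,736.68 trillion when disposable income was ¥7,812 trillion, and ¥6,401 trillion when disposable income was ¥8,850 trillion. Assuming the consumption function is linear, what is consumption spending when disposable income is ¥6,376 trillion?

MPC = (6401 − 5736.68)/(8850 − 7812) = 664.32/1038 = 0.64
a = 5736.68 − 0.64(7812) = 5736.68 − 4999.68 = 737
C = 737 + 0.64(6376) = 737 + 4080.64 = 4817.64

C = 4817.64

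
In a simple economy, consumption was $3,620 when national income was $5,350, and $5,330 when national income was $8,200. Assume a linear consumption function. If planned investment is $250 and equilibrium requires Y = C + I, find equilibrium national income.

MPC = (5330 − 3620)/(8200 − 5350) = 1710/2850 = 0.6
a = 3620 − 0.6(5350) = 410
Equilibrium: Y = 410 + 0.6Y + 250
0.4Y = 660, so Y = 660/0.4 = 1650

Y = 1650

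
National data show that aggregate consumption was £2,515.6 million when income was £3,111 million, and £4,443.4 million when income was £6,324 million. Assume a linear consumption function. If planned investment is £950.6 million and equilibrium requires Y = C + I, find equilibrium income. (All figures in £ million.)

MPC = (4443.4 − 2515.6)/(6324 − 3111) = 1927.8/3213 = 0.6
a = 2515.6 − 0.6(3111) = 649
Equilibrium: Y = 649 + 0.6Y + 950.6
0.4Y = 1599.6, so Y = 1599.6/0.4 = 3999

Y = 3999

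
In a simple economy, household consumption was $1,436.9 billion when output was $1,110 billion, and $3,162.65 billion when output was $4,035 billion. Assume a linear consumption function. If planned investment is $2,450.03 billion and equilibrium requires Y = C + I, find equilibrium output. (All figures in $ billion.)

Y = 7883

MPC = (3162.65 − 1436.9)/(4035 − 1110) = 1725.75/2925 = 0.59
a = 1436.9 − 0.59(1110) = 782
Equilibrium: Y = 782 + 0.59Y + 2450.03
0.41Y = 3232.03, so Y = 3232.03/0.41 = 7883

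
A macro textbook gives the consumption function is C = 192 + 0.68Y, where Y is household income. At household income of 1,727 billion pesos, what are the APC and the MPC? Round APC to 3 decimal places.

MPC = 0.68 (the slope of the consumption function)
C = 192 + 0.68(1727) = 1366.36, so APC = 1366.36/1727 = 0.791

APC = 0.791; MPC = 0.68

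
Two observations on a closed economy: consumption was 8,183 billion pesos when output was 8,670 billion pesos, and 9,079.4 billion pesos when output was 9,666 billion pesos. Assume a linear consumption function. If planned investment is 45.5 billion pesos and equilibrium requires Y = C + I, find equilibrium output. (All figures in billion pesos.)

MPC = (9079.4 − 8183)/(9666 − 8670) = 896.4/996 = 0.9
a = 8183 − 0.9(8670) = 380
Equilibrium: Y = 380 + 0.9Y + 45.5
0.1Y = 425.5, so Y = 425.5/0.1 = 4255

Y = 4255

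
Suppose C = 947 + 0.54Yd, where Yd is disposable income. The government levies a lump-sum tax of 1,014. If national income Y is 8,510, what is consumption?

C = 4994.84

Yd = Y − T = 8510 − 1014 = 7496
C = 947 + 0.54(7496) = 947 + 4047.84 = 4994.84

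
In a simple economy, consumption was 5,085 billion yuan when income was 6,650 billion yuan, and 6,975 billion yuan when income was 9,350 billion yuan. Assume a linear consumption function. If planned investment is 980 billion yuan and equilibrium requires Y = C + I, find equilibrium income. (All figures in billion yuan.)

Y = 4700

MPC = (6975 − 5085)/(9350 − 6650) = 1890/2700 = 0.7
a = 5085 − 0.7(6650) = 430
Equilibrium: Y = 430 + 0.7Y + 980
0.3Y = 1410, so Y = 1410/0.3 = 4700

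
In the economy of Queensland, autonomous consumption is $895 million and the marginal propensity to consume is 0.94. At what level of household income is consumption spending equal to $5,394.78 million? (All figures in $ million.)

Y = 4787

895 + 0.94Y = 5394.78
0.94Y = 4499.78, so Y = 4499.78/0.94 = 4787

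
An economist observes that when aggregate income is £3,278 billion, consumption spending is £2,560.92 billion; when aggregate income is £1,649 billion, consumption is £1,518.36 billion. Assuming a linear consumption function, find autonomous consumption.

a = 463

MPC = ΔC/ΔY = (2560.92 − 1518.36)/(3278 − 1649) = 1042.56/1629 = 0.64
a = C − MPC·Y = 1518.36 − 0.64(1649) = 1518.36 − 1055.36 = 463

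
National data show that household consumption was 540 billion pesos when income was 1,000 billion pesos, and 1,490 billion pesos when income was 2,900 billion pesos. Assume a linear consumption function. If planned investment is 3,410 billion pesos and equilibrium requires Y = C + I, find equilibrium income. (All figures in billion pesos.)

MPC = (1490 − 540)/(2900 − 1000) = 950/1900 = 0.5
a = 540 − 0.5(1000) = 40
Equilibrium: Y = 40 + 0.5Y + 3410
0.5Y = 3450, so Y = 3450/0.5 = 6900

Y = 6900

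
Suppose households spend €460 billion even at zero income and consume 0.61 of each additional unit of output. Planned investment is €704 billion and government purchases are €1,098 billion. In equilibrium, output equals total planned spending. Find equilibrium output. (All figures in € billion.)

Y = 5800

Y = C + I + G = 460 + 0.61Y + 704 + 1098
Y − 0.61Y = 2262
0.39Y = 2262, so Y = 2262/0.39 = 5800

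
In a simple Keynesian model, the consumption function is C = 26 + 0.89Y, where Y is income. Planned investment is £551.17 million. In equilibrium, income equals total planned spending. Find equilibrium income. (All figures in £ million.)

Y = C + I = 26 + 0.89Y + 551.17
Y − 0.89Y = 577.17
0.11Y = 577.17, so Y = 577.17/0.11 = 5247

Y = 5247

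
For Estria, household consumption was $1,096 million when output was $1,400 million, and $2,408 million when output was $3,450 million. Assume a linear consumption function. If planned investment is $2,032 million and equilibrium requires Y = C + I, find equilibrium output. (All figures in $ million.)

Y = 6200

MPC = (2408 − 1096)/(3450 − 1400) = 1312/2050 = 0.64
a = 1096 − 0.64(1400) = 200
Equilibrium: Y = 200 + 0.64Y + 2032
0.36Y = 2232, so Y = 2232/0.36 = 6200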